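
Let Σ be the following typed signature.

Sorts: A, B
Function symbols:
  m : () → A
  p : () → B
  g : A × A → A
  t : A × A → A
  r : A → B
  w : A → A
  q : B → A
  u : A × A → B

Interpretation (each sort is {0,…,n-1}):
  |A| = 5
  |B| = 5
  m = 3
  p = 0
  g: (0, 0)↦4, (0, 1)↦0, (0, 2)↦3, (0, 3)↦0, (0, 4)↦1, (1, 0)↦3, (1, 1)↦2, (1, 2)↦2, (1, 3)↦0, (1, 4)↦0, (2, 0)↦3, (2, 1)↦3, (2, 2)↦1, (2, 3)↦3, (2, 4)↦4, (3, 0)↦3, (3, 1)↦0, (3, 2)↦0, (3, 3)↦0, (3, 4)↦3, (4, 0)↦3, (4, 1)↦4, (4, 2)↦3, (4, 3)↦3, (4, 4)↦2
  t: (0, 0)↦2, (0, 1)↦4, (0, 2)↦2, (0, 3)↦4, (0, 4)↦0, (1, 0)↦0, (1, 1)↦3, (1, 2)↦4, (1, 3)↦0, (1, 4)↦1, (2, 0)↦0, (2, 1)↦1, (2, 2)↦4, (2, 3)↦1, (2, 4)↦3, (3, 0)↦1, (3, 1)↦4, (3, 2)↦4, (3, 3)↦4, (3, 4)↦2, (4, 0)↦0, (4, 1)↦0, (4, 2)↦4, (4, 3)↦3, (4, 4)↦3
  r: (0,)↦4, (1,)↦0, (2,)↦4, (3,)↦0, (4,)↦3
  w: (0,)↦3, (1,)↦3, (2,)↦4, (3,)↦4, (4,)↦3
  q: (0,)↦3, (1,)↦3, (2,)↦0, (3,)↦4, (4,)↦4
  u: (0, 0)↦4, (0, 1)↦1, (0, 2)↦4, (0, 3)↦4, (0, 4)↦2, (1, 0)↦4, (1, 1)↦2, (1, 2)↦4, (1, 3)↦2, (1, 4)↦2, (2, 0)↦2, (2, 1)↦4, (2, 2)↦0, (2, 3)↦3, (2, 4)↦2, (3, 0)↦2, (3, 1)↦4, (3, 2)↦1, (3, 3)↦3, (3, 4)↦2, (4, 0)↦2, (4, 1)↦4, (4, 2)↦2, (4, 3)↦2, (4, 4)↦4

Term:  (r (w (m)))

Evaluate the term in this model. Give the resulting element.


  m = 3
  (w (m)) = w(3,) = 4
  (r (w (m))) = r(4,) = 3

value = 3


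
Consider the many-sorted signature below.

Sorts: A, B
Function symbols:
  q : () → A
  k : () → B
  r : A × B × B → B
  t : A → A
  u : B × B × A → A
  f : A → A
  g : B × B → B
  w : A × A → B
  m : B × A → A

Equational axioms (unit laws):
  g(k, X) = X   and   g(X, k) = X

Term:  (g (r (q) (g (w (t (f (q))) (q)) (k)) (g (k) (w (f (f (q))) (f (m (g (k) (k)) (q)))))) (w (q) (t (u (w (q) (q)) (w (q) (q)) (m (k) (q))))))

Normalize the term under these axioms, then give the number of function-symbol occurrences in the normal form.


1. (g (r (q) (g (w (t (f (q))) (q)) (k)) (g (k) (w (f (f (q))) (f (m (g (k) (k)) (q)))))) (w (q) (t (u (w (q) (q)) (w (q) (q)) (m (k) (q))))))  →  (g (r (q) (w (t (f (q))) (q)) (g (k) (w (f (f (q))) (f (m (g (k) (k)) (q)))))) (w (q) (t (u (w (q) (q)) (w (q) (q)) (m (k) (q))))))
2. (g (r (q) (w (t (f (q))) (q)) (g (k) (w (f (f (q))) (f (m (g (k) (k)) (q)))))) (w (q) (t (u (w (q) (q)) (w (q) (q)) (m (k) (q))))))  →  (g (r (q) (w (t (f (q))) (q)) (w (f (f (q))) (f (m (g (k) (k)) (q))))) (w (q) (t (u (w (q) (q)) (w (q) (q)) (m (k) (q))))))
3. (g (r (q) (w (t (f (q))) (q)) (w (f (f (q))) (f (m (g (k) (k)) (q))))) (w (q) (t (u (w (q) (q)) (w (q) (q)) (m (k) (q))))))  →  (g (r (q) (w (t (f (q))) (q)) (w (f (f (q))) (f (m (k) (q))))) (w (q) (t (u (w (q) (q)) (w (q) (q)) (m (k) (q))))))
normal form: (g (r (q) (w (t (f (q))) (q)) (w (f (f (q))) (f (m (k) (q))))) (w (q) (t (u (w (q) (q)) (w (q) (q)) (m (k) (q))))))

size = 29


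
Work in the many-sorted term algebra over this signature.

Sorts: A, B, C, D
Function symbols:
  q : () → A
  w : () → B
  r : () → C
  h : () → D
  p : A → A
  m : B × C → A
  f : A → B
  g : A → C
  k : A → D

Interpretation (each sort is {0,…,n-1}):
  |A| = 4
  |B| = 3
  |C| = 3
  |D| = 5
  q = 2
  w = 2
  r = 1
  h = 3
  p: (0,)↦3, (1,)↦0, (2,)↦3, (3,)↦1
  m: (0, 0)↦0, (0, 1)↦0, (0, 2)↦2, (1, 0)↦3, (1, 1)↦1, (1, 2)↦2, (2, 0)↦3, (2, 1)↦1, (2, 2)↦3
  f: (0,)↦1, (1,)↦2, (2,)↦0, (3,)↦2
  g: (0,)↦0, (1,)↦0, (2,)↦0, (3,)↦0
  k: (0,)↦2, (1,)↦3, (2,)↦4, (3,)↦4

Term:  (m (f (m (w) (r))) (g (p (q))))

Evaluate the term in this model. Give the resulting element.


value = 3

  w = 2
  r = 1
  (m (w) (r)) = m(2, 1) = 1
  (f (m (w) (r))) = f(1,) = 2
  q = 2
  (p (q)) = p(2,) = 3
  (g (p (q))) = g(3,) = 0
  (m (f (m (w) (r))) (g (p (q)))) = m(2, 0) = 3


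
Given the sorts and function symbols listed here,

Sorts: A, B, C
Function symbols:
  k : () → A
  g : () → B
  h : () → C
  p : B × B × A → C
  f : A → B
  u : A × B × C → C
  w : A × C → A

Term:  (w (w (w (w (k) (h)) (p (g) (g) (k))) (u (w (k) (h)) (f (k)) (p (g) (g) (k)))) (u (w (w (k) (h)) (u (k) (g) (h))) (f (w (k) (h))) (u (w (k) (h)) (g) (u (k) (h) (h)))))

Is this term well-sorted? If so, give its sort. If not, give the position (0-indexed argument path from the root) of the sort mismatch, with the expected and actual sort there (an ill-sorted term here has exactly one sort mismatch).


        (k) : A
        (h) : C
      (w (k) (h)) : A
        (g) : B
        (g) : B
        (k) : A
      (p (g) (g) (k)) : C
    (w (w (k) (h)) (p (g) (g) (k))) : A
        (k) : A
        (h) : C
      (w (k) (h)) : A
        (k) : A
      (f (k)) : B
        (g) : B
        (g) : B
        (k) : A
      (p (g) (g) (k)) : C
    (u (w (k) (h)) (f (k)) (p (g) (g) (k))) : C
  (w (w (w (k) (h)) (p (g) (g) (k))) (u (w (k) (h)) (f (k)) (p (g) (g) (k)))) : A
        (k) : A
        (h) : C
      (w (k) (h)) : A
        (k) : A
        (g) : B
        (h) : C
      (u (k) (g) (h)) : C
    (w (w (k) (h)) (u (k) (g) (h))) : A
        (k) : A
        (h) : C
      (w (k) (h)) : A
    (f (w (k) (h))) : B
        (k) : A
        (h) : C
      (w (k) (h)) : A
      (g) : B
        (k) : A
        (h) : C
        (h) : C
      (u (k) (h) (h)) : ✗ arg 1 at [1, 2, 2, 1] has sort C, expected B

ill-sorted at position [1, 2, 2, 1]: expected B, got C


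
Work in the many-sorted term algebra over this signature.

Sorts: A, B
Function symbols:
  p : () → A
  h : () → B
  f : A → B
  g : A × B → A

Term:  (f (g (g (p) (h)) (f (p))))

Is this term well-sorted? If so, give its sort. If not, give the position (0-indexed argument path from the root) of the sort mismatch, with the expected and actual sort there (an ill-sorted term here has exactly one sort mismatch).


      (p) : A
      (h) : B
    (g (p) (h)) : A
      (p) : A
    (f (p)) : B
  (g (g (p) (h)) (f (p))) : A
(f (g (g (p) (h)) (f (p)))) : B

well-sorted; sort = B


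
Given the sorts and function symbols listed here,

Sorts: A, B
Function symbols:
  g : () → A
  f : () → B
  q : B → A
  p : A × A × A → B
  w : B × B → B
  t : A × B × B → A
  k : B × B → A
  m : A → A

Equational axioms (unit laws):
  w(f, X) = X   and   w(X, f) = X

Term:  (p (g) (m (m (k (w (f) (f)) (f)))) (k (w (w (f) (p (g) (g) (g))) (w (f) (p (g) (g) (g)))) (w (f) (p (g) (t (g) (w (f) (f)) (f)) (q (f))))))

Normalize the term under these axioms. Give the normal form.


normal form = (p (g) (m (m (k (f) (f)))) (k (w (p (g) (g) (g)) (p (g) (g) (g))) (p (g) (t (g) (f) (f)) (q (f)))))

1. (p (g) (m (m (k (w (f) (f)) (f)))) (k (w (w (f) (p (g) (g) (g))) (w (f) (p (g) (g) (g)))) (w (f) (p (g) (t (g) (w (f) (f)) (f)) (q (f))))))  →  (p (g) (m (m (k (f) (f)))) (k (w (w (f) (p (g) (g) (g))) (w (f) (p (g) (g) (g)))) (w (f) (p (g) (t (g) (w (f) (f)) (f)) (q (f))))))
2. (p (g) (m (m (k (f) (f)))) (k (w (w (f) (p (g) (g) (g))) (w (f) (p (g) (g) (g)))) (w (f) (p (g) (t (g) (w (f) (f)) (f)) (q (f))))))  →  (p (g) (m (m (k (f) (f)))) (k (w (p (g) (g) (g)) (w (f) (p (g) (g) (g)))) (w (f) (p (g) (t (g) (w (f) (f)) (f)) (q (f))))))
3. (p (g) (m (m (k (f) (f)))) (k (w (p (g) (g) (g)) (w (f) (p (g) (g) (g)))) (w (f) (p (g) (t (g) (w (f) (f)) (f)) (q (f))))))  →  (p (g) (m (m (k (f) (f)))) (k (w (p (g) (g) (g)) (p (g) (g) (g))) (w (f) (p (g) (t (g) (w (f) (f)) (f)) (q (f))))))
4. (p (g) (m (m (k (f) (f)))) (k (w (p (g) (g) (g)) (p (g) (g) (g))) (w (f) (p (g) (t (g) (w (f) (f)) (f)) (q (f))))))  →  (p (g) (m (m (k (f) (f)))) (k (w (p (g) (g) (g)) (p (g) (g) (g))) (p (g) (t (g) (w (f) (f)) (f)) (q (f)))))
5. (p (g) (m (m (k (f) (f)))) (k (w (p (g) (g) (g)) (p (g) (g) (g))) (p (g) (t (g) (w (f) (f)) (f)) (q (f)))))  →  (p (g) (m (m (k (f) (f)))) (k (w (p (g) (g) (g)) (p (g) (g) (g))) (p (g) (t (g) (f) (f)) (q (f)))))


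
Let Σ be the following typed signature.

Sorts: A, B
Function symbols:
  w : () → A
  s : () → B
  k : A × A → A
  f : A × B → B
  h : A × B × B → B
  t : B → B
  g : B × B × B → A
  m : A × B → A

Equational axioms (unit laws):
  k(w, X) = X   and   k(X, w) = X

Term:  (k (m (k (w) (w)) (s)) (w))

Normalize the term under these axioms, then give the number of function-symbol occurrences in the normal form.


1. (k (m (k (w) (w)) (s)) (w))  →  (m (k (w) (w)) (s))
2. (m (k (w) (w)) (s))  →  (m (w) (s))
normal form: (m (w) (s))

size = 3


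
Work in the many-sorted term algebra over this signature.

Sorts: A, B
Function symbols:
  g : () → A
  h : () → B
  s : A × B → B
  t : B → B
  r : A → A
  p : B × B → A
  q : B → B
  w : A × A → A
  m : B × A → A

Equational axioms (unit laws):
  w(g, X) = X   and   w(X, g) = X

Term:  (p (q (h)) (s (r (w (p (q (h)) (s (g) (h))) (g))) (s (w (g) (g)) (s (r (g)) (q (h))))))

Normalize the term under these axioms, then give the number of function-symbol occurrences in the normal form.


size = 18

1. (p (q (h)) (s (r (w (p (q (h)) (s (g) (h))) (g))) (s (w (g) (g)) (s (r (g)) (q (h))))))  →  (p (q (h)) (s (r (p (q (h)) (s (g) (h)))) (s (w (g) (g)) (s (r (g)) (q (h))))))
2. (p (q (h)) (s (r (p (q (h)) (s (g) (h)))) (s (w (g) (g)) (s (r (g)) (q (h))))))  →  (p (q (h)) (s (r (p (q (h)) (s (g) (h)))) (s (g) (s (r (g)) (q (h))))))
normal form: (p (q (h)) (s (r (p (q (h)) (s (g) (h)))) (s (g) (s (r (g)) (q (h))))))


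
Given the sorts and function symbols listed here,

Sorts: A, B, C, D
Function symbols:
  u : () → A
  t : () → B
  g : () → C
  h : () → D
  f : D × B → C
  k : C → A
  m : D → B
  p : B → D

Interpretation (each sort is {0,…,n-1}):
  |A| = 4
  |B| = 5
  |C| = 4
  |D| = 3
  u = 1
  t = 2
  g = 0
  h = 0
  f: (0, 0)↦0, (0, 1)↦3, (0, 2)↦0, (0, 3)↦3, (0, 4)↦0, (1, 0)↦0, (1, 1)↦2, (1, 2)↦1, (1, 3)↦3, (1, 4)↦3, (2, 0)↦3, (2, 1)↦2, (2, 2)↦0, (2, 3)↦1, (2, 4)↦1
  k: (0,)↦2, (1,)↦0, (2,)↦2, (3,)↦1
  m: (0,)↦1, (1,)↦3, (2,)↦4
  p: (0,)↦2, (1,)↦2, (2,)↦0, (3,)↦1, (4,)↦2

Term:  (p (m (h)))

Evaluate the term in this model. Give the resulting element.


  h = 0
  (m (h)) = m(0,) = 1
  (p (m (h))) = p(1,) = 2

value = 2


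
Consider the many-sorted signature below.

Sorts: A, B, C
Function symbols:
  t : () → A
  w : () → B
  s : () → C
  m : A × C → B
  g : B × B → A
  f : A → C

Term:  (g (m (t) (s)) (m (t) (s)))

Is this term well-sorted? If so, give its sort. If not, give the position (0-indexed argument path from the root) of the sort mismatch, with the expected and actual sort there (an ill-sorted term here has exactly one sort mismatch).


    (t) : A
    (s) : C
  (m (t) (s)) : B
    (t) : A
    (s) : C
  (m (t) (s)) : B
(g (m (t) (s)) (m (t) (s))) : A

well-sorted; sort = A


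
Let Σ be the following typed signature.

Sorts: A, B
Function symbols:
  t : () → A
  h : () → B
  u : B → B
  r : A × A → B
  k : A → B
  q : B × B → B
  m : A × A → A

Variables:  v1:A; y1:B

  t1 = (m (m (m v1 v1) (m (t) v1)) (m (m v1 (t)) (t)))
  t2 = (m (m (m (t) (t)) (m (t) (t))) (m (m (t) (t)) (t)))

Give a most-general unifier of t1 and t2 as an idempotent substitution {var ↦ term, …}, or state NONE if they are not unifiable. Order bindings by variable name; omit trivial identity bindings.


{v1 ↦ (t)}


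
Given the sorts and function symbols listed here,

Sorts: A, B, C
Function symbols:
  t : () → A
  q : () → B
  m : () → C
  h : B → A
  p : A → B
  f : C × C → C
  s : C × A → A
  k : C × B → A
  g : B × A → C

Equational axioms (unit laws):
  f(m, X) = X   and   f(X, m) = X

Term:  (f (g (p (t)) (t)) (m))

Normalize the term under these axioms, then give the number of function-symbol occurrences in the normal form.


1. (f (g (p (t)) (t)) (m))  →  (g (p (t)) (t))
normal form: (g (p (t)) (t))

size = 4


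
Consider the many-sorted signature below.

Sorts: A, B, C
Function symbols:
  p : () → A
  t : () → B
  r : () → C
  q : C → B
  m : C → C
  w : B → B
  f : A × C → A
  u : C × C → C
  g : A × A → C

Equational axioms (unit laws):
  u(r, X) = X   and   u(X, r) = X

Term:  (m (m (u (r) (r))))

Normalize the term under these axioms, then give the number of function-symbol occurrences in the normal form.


size = 3

1. (m (m (u (r) (r))))  →  (m (m (r)))
normal form: (m (m (r)))


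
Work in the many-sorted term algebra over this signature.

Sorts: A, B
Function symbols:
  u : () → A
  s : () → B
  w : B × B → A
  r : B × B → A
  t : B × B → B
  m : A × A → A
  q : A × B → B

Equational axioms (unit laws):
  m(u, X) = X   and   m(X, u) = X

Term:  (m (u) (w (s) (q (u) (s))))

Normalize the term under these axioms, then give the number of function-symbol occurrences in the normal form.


1. (m (u) (w (s) (q (u) (s))))  →  (w (s) (q (u) (s)))
normal form: (w (s) (q (u) (s)))

size = 5


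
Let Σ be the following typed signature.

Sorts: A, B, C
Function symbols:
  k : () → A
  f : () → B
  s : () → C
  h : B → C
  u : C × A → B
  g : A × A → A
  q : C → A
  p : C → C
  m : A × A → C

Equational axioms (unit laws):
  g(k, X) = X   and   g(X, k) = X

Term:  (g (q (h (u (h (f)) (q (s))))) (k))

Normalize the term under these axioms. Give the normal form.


normal form = (q (h (u (h (f)) (q (s)))))

1. (g (q (h (u (h (f)) (q (s))))) (k))  →  (q (h (u (h (f)) (q (s)))))


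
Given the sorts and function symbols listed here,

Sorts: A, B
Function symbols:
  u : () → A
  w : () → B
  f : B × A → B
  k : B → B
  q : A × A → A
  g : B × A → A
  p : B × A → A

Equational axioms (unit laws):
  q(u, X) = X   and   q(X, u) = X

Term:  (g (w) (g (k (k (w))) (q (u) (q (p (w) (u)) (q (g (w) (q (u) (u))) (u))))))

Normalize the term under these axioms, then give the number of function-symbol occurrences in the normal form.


1. (g (w) (g (k (k (w))) (q (u) (q (p (w) (u)) (q (g (w) (q (u) (u))) (u))))))  →  (g (w) (g (k (k (w))) (q (p (w) (u)) (q (g (w) (q (u) (u))) (u)))))
2. (g (w) (g (k (k (w))) (q (p (w) (u)) (q (g (w) (q (u) (u))) (u)))))  →  (g (w) (g (k (k (w))) (q (p (w) (u)) (g (w) (q (u) (u))))))
3. (g (w) (g (k (k (w))) (q (p (w) (u)) (g (w) (q (u) (u))))))  →  (g (w) (g (k (k (w))) (q (p (w) (u)) (g (w) (u)))))
normal form: (g (w) (g (k (k (w))) (q (p (w) (u)) (g (w) (u)))))

size = 13


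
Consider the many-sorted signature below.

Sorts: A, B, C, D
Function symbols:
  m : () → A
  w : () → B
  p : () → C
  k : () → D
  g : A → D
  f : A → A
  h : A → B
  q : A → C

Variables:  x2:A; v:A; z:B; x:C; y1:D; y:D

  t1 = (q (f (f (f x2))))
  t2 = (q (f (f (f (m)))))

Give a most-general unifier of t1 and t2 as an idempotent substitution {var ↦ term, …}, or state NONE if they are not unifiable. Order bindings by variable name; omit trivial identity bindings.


{x2 ↦ (m)}


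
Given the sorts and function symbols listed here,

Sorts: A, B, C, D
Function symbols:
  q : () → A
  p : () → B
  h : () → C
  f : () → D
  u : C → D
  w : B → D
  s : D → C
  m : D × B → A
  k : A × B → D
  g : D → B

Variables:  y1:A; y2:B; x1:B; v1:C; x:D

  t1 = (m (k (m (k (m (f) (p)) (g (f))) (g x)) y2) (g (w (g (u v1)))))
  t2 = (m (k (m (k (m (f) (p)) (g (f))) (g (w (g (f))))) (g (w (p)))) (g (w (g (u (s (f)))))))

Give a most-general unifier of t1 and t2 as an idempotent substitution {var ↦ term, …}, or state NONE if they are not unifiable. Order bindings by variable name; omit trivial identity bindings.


{v1 ↦ (s (f)), x ↦ (w (g (f))), y2 ↦ (g (w (p)))}


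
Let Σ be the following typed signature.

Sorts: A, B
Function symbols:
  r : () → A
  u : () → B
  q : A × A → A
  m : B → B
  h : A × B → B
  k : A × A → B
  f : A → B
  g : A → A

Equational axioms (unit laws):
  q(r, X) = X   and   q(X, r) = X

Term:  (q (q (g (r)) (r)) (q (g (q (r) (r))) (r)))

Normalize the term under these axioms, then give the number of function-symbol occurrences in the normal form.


size = 5

1. (q (q (g (r)) (r)) (q (g (q (r) (r))) (r)))  →  (q (g (r)) (q (g (q (r) (r))) (r)))
2. (q (g (r)) (q (g (q (r) (r))) (r)))  →  (q (g (r)) (g (q (r) (r))))
3. (q (g (r)) (g (q (r) (r))))  →  (q (g (r)) (g (r)))
normal form: (q (g (r)) (g (r)))


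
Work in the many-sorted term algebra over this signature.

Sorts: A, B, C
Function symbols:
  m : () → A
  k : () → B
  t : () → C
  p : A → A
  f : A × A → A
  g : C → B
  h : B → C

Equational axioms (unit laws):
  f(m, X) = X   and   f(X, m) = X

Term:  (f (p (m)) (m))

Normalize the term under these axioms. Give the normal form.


normal form = (p (m))

1. (f (p (m)) (m))  →  (p (m))


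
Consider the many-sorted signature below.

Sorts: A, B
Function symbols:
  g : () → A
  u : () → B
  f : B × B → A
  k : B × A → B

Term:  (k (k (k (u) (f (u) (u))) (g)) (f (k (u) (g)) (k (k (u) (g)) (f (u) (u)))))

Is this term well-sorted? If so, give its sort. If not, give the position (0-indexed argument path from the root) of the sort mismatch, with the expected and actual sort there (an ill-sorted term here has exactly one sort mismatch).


      (u) : B
        (u) : B
        (u) : B
      (f (u) (u)) : A
    (k (u) (f (u) (u))) : B
    (g) : A
  (k (k (u) (f (u) (u))) (g)) : B
      (u) : B
      (g) : A
    (k (u) (g)) : B
        (u) : B
        (g) : A
      (k (u) (g)) : B
        (u) : B
        (u) : B
      (f (u) (u)) : A
    (k (k (u) (g)) (f (u) (u))) : B
  (f (k (u) (g)) (k (k (u) (g)) (f (u) (u)))) : A
(k (k (k (u) (f (u) (u))) (g)) (f (k (u) (g)) (k (k (u) (g)) (f (u) (u))))) : B

well-sorted; sort = B


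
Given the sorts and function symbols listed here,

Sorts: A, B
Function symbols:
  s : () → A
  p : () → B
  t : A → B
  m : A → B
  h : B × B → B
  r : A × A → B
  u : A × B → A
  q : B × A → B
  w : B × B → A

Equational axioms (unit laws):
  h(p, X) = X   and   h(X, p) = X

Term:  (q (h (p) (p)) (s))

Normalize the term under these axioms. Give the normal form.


1. (q (h (p) (p)) (s))  →  (q (p) (s))

normal form = (q (p) (s))


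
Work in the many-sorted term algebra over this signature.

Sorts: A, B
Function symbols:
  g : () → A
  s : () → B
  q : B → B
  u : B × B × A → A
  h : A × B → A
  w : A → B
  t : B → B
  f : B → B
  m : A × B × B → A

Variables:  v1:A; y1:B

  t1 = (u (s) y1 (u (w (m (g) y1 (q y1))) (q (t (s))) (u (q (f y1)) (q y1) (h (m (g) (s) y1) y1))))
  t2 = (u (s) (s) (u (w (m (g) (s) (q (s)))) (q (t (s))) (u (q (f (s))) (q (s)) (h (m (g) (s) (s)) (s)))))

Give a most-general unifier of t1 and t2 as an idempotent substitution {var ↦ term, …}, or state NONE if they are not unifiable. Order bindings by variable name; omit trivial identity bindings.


{y1 ↦ (s)}


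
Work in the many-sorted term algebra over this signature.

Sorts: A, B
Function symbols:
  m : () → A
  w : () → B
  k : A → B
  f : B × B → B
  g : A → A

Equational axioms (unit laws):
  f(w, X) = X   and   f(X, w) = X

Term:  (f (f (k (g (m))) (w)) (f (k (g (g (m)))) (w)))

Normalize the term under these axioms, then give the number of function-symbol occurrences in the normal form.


size = 8

1. (f (f (k (g (m))) (w)) (f (k (g (g (m)))) (w)))  →  (f (k (g (m))) (f (k (g (g (m)))) (w)))
2. (f (k (g (m))) (f (k (g (g (m)))) (w)))  →  (f (k (g (m))) (k (g (g (m)))))
normal form: (f (k (g (m))) (k (g (g (m)))))


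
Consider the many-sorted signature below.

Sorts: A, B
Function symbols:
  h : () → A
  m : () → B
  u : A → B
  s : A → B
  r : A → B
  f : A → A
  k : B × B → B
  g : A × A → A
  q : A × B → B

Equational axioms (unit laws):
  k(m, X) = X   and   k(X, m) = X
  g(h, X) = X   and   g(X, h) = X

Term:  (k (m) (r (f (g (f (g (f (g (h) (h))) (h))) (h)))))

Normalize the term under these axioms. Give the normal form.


normal form = (r (f (f (f (h)))))

1. (k (m) (r (f (g (f (g (f (g (h) (h))) (h))) (h)))))  →  (r (f (g (f (g (f (g (h) (h))) (h))) (h))))
2. (r (f (g (f (g (f (g (h) (h))) (h))) (h))))  →  (r (f (f (g (f (g (h) (h))) (h)))))
3. (r (f (f (g (f (g (h) (h))) (h)))))  →  (r (f (f (f (g (h) (h))))))
4. (r (f (f (f (g (h) (h))))))  →  (r (f (f (f (h)))))


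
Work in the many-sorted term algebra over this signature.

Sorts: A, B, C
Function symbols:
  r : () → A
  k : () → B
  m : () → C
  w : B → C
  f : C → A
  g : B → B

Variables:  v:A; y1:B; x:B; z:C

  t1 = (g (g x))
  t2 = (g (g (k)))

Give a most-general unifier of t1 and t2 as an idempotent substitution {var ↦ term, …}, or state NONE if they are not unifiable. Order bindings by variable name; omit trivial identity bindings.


{x ↦ (k)}


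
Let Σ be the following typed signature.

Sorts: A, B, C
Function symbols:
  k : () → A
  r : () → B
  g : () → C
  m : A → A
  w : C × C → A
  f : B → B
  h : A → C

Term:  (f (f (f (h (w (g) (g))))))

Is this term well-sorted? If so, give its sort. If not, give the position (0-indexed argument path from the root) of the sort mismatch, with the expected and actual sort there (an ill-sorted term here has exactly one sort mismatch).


          (g) : C
          (g) : C
        (w (g) (g)) : A
      (h (w (g) (g))) : C
    (f (h (w (g) (g)))) : ✗ arg 0 at [0, 0, 0] has sort C, expected B

ill-sorted at position [0, 0, 0]: expected B, got C


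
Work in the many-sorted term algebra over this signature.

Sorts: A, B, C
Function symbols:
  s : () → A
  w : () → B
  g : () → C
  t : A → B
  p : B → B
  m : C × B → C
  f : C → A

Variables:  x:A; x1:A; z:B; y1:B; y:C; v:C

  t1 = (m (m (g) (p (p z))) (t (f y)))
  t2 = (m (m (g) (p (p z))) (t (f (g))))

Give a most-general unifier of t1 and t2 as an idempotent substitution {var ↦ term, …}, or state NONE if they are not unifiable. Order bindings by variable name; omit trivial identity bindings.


{y ↦ (g)}


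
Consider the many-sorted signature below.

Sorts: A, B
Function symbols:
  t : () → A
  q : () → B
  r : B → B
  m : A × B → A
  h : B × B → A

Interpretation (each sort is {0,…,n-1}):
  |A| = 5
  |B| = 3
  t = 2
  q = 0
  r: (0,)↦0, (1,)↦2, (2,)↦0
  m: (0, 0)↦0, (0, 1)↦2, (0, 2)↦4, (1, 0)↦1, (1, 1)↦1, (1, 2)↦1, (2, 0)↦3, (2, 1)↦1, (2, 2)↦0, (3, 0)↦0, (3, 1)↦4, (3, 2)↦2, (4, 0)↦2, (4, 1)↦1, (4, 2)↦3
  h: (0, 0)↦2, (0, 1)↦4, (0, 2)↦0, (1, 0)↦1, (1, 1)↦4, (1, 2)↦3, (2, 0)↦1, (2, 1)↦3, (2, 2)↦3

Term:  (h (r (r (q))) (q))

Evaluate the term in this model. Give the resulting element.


value = 2

  q = 0
  (r (q)) = r(0,) = 0
  (r (r (q))) = r(0,) = 0
  q = 0
  (h (r (r (q))) (q)) = h(0, 0) = 2


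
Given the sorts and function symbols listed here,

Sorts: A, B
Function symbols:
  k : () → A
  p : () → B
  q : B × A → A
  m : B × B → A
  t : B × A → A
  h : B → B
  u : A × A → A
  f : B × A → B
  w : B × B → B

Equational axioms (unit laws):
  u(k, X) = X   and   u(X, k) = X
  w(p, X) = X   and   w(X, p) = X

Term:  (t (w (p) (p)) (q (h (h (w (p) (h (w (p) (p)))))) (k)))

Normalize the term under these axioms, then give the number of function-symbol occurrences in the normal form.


size = 8

1. (t (w (p) (p)) (q (h (h (w (p) (h (w (p) (p)))))) (k)))  →  (t (p) (q (h (h (w (p) (h (w (p) (p)))))) (k)))
2. (t (p) (q (h (h (w (p) (h (w (p) (p)))))) (k)))  →  (t (p) (q (h (h (h (w (p) (p))))) (k)))
3. (t (p) (q (h (h (h (w (p) (p))))) (k)))  →  (t (p) (q (h (h (h (p)))) (k)))
normal form: (t (p) (q (h (h (h (p)))) (k)))


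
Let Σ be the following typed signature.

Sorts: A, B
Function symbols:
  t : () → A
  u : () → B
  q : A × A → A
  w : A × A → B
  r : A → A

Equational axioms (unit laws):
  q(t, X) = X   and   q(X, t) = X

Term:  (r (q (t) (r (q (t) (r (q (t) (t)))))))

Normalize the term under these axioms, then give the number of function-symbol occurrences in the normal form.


size = 4

1. (r (q (t) (r (q (t) (r (q (t) (t)))))))  →  (r (r (q (t) (r (q (t) (t))))))
2. (r (r (q (t) (r (q (t) (t))))))  →  (r (r (r (q (t) (t)))))
3. (r (r (r (q (t) (t)))))  →  (r (r (r (t))))
normal form: (r (r (r (t))))


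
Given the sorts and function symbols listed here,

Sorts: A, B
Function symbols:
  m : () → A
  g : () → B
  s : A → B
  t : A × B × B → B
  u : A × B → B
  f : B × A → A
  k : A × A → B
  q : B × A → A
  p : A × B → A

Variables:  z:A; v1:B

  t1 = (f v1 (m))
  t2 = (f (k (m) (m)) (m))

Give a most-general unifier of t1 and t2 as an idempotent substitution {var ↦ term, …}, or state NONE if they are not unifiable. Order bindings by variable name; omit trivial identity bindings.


{v1 ↦ (k (m) (m))}


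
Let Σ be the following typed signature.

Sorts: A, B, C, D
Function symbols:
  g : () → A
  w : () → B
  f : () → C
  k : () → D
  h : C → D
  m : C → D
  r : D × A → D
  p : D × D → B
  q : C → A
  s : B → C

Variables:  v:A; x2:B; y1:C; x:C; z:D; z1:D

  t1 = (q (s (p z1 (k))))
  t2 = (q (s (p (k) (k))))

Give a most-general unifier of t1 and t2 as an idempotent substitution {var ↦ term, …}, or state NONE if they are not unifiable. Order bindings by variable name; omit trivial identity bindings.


{z1 ↦ (k)}


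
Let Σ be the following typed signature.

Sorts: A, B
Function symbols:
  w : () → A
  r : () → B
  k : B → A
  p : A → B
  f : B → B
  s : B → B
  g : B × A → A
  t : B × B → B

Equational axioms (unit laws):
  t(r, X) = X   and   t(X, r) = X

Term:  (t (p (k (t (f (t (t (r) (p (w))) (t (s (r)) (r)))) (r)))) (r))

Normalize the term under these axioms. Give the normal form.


1. (t (p (k (t (f (t (t (r) (p (w))) (t (s (r)) (r)))) (r)))) (r))  →  (p (k (t (f (t (t (r) (p (w))) (t (s (r)) (r)))) (r))))
2. (p (k (t (f (t (t (r) (p (w))) (t (s (r)) (r)))) (r))))  →  (p (k (f (t (t (r) (p (w))) (t (s (r)) (r))))))
3. (p (k (f (t (t (r) (p (w))) (t (s (r)) (r))))))  →  (p (k (f (t (p (w)) (t (s (r)) (r))))))
4. (p (k (f (t (p (w)) (t (s (r)) (r))))))  →  (p (k (f (t (p (w)) (s (r))))))

normal form = (p (k (f (t (p (w)) (s (r))))))


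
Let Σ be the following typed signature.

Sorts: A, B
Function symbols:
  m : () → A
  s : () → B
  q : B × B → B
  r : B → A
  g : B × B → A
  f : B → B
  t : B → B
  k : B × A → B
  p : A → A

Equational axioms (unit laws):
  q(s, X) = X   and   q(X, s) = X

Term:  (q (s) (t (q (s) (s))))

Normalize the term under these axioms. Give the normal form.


normal form = (t (s))

1. (q (s) (t (q (s) (s))))  →  (t (q (s) (s)))
2. (t (q (s) (s)))  →  (t (s))


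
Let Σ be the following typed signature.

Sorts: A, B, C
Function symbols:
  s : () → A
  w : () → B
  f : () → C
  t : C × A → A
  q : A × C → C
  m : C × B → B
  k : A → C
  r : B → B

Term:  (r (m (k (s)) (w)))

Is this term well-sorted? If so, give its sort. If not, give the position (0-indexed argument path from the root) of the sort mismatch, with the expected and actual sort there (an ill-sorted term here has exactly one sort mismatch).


      (s) : A
    (k (s)) : C
    (w) : B
  (m (k (s)) (w)) : B
(r (m (k (s)) (w))) : B

well-sorted; sort = B


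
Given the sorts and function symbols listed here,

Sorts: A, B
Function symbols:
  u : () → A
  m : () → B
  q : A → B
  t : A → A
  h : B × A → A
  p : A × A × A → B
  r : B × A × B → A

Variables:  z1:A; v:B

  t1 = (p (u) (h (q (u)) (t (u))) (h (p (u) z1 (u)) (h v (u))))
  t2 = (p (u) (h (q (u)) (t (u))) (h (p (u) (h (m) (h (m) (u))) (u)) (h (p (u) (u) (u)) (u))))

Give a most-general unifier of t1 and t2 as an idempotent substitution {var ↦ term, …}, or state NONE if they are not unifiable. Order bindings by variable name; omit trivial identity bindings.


{v ↦ (p (u) (u) (u)), z1 ↦ (h (m) (h (m) (u)))}


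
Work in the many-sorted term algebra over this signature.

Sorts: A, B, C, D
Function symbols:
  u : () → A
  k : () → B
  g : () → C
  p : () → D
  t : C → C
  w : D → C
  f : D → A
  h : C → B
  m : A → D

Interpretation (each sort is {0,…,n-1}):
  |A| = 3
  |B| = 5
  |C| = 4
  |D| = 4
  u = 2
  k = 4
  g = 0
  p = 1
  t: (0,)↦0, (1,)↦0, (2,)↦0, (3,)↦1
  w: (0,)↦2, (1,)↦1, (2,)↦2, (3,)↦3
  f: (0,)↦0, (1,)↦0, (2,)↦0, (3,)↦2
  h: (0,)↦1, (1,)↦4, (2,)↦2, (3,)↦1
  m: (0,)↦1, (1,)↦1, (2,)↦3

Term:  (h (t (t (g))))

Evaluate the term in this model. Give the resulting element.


value = 1

  g = 0
  (t (g)) = t(0,) = 0
  (t (t (g))) = t(0,) = 0
  (h (t (t (g)))) = h(0,) = 1


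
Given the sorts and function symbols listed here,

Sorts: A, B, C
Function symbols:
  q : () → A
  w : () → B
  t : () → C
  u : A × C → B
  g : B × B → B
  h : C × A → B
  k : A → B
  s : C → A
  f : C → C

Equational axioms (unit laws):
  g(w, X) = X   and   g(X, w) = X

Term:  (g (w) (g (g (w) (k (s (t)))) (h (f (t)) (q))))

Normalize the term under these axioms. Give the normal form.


normal form = (g (k (s (t))) (h (f (t)) (q)))

1. (g (w) (g (g (w) (k (s (t)))) (h (f (t)) (q))))  →  (g (g (w) (k (s (t)))) (h (f (t)) (q)))
2. (g (g (w) (k (s (t)))) (h (f (t)) (q)))  →  (g (k (s (t))) (h (f (t)) (q)))


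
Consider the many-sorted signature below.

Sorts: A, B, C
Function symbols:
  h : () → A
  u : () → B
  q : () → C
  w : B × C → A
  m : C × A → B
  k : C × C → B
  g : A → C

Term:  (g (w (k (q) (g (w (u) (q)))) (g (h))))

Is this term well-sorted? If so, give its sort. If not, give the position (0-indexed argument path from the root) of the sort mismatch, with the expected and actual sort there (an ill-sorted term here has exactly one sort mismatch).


      (q) : C
          (u) : B
          (q) : C
        (w (u) (q)) : A
      (g (w (u) (q))) : C
    (k (q) (g (w (u) (q)))) : B
      (h) : A
    (g (h)) : C
  (w (k (q) (g (w (u) (q)))) (g (h))) : A
(g (w (k (q) (g (w (u) (q)))) (g (h)))) : C

well-sorted; sort = C


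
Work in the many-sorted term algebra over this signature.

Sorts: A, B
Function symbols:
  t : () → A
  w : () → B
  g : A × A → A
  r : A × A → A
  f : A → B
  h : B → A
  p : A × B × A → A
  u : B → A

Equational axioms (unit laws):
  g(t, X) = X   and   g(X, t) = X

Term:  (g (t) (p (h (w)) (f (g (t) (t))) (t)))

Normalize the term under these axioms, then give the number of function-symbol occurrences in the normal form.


1. (g (t) (p (h (w)) (f (g (t) (t))) (t)))  →  (p (h (w)) (f (g (t) (t))) (t))
2. (p (h (w)) (f (g (t) (t))) (t))  →  (p (h (w)) (f (t)) (t))
normal form: (p (h (w)) (f (t)) (t))

size = 6


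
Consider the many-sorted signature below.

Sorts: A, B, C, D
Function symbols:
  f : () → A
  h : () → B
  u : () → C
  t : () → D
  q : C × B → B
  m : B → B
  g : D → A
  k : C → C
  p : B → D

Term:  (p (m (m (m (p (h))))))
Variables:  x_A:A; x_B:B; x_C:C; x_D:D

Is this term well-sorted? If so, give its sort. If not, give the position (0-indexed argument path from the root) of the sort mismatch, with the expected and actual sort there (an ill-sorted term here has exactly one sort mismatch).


          (h) : B
        (p (h)) : D
      (m (p (h))) : ✗ arg 0 at [0, 0, 0, 0] has sort D, expected B

ill-sorted at position [0, 0, 0, 0]: expected B, got D


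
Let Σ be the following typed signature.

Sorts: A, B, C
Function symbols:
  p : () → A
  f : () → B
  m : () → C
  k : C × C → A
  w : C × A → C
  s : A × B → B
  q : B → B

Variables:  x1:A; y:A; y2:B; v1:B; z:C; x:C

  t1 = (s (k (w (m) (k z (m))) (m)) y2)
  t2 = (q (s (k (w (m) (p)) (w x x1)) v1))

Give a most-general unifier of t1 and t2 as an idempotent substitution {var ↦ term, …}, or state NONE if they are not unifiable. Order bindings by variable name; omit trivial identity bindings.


head clash or occurs-check failure — not unifiable

NONE (not unifiable)


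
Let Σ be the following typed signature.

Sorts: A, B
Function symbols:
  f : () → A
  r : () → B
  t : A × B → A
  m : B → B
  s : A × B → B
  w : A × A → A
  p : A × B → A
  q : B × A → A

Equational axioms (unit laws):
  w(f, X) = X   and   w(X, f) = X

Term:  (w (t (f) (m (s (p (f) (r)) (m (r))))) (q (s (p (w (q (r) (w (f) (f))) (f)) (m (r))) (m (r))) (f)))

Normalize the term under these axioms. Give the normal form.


1. (w (t (f) (m (s (p (f) (r)) (m (r))))) (q (s (p (w (q (r) (w (f) (f))) (f)) (m (r))) (m (r))) (f)))  →  (w (t (f) (m (s (p (f) (r)) (m (r))))) (q (s (p (q (r) (w (f) (f))) (m (r))) (m (r))) (f)))
2. (w (t (f) (m (s (p (f) (r)) (m (r))))) (q (s (p (q (r) (w (f) (f))) (m (r))) (m (r))) (f)))  →  (w (t (f) (m (s (p (f) (r)) (m (r))))) (q (s (p (q (r) (f)) (m (r))) (m (r))) (f)))

normal form = (w (t (f) (m (s (p (f) (r)) (m (r))))) (q (s (p (q (r) (f)) (m (r))) (m (r))) (f)))


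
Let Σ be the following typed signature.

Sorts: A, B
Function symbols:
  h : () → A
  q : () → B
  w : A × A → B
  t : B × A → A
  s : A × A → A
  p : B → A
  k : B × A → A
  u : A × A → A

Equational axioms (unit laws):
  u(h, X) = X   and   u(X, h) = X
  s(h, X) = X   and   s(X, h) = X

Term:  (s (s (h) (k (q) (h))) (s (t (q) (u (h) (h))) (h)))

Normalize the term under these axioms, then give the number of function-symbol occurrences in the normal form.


size = 7

1. (s (s (h) (k (q) (h))) (s (t (q) (u (h) (h))) (h)))  →  (s (k (q) (h)) (s (t (q) (u (h) (h))) (h)))
2. (s (k (q) (h)) (s (t (q) (u (h) (h))) (h)))  →  (s (k (q) (h)) (t (q) (u (h) (h))))
3. (s (k (q) (h)) (t (q) (u (h) (h))))  →  (s (k (q) (h)) (t (q) (h)))
normal form: (s (k (q) (h)) (t (q) (h)))


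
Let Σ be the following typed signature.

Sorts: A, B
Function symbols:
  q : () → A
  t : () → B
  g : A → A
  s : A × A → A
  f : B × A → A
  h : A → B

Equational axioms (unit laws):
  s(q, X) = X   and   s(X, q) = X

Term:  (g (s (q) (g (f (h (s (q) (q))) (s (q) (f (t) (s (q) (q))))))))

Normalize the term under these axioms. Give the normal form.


1. (g (s (q) (g (f (h (s (q) (q))) (s (q) (f (t) (s (q) (q))))))))  →  (g (g (f (h (s (q) (q))) (s (q) (f (t) (s (q) (q)))))))
2. (g (g (f (h (s (q) (q))) (s (q) (f (t) (s (q) (q)))))))  →  (g (g (f (h (q)) (s (q) (f (t) (s (q) (q)))))))
3. (g (g (f (h (q)) (s (q) (f (t) (s (q) (q)))))))  →  (g (g (f (h (q)) (f (t) (s (q) (q))))))
4. (g (g (f (h (q)) (f (t) (s (q) (q))))))  →  (g (g (f (h (q)) (f (t) (q)))))

normal form = (g (g (f (h (q)) (f (t) (q)))))


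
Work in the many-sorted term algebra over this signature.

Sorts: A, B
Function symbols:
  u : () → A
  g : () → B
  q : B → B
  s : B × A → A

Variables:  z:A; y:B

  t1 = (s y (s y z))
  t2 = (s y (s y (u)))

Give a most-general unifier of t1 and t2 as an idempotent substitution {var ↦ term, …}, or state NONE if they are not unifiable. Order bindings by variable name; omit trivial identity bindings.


{z ↦ (u)}


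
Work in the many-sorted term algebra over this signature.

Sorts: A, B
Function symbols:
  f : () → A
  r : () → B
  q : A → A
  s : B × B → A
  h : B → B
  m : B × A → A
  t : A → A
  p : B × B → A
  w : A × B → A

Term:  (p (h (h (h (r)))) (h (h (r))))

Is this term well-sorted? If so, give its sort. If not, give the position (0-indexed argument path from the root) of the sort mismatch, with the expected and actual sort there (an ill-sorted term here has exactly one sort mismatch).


well-sorted; sort = A

        (r) : B
      (h (r)) : B
    (h (h (r))) : B
  (h (h (h (r)))) : B
      (r) : B
    (h (r)) : B
  (h (h (r))) : B
(p (h (h (h (r)))) (h (h (r)))) : A


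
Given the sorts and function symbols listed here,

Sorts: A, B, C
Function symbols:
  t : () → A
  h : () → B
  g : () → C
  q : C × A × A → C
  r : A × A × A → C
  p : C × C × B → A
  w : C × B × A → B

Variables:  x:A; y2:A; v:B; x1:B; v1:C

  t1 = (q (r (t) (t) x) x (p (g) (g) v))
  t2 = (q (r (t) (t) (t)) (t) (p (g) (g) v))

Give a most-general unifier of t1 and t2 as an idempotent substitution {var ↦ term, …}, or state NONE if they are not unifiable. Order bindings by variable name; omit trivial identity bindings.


{x ↦ (t)}


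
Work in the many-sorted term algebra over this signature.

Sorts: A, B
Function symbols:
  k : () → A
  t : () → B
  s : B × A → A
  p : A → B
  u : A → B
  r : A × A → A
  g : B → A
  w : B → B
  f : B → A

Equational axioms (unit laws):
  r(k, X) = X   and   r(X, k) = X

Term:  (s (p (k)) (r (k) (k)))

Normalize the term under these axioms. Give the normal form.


normal form = (s (p (k)) (k))

1. (s (p (k)) (r (k) (k)))  →  (s (p (k)) (k))


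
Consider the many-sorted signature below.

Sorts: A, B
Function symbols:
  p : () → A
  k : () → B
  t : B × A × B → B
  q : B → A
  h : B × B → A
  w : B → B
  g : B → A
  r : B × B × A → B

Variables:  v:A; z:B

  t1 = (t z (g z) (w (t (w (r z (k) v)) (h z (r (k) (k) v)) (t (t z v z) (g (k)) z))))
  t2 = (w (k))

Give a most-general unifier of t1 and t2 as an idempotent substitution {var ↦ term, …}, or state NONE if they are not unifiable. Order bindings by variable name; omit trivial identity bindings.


head clash or occurs-check failure — not unifiable

NONE (not unifiable)


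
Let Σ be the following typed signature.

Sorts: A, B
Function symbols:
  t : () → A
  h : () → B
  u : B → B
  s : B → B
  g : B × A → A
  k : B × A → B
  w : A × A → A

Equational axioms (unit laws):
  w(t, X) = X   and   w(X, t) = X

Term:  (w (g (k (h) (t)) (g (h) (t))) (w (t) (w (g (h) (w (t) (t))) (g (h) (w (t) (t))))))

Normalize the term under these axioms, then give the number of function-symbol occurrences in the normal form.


size = 15

1. (w (g (k (h) (t)) (g (h) (t))) (w (t) (w (g (h) (w (t) (t))) (g (h) (w (t) (t))))))  →  (w (g (k (h) (t)) (g (h) (t))) (w (g (h) (w (t) (t))) (g (h) (w (t) (t)))))
2. (w (g (k (h) (t)) (g (h) (t))) (w (g (h) (w (t) (t))) (g (h) (w (t) (t)))))  →  (w (g (k (h) (t)) (g (h) (t))) (w (g (h) (t)) (g (h) (w (t) (t)))))
3. (w (g (k (h) (t)) (g (h) (t))) (w (g (h) (t)) (g (h) (w (t) (t)))))  →  (w (g (k (h) (t)) (g (h) (t))) (w (g (h) (t)) (g (h) (t))))
normal form: (w (g (k (h) (t)) (g (h) (t))) (w (g (h) (t)) (g (h) (t))))


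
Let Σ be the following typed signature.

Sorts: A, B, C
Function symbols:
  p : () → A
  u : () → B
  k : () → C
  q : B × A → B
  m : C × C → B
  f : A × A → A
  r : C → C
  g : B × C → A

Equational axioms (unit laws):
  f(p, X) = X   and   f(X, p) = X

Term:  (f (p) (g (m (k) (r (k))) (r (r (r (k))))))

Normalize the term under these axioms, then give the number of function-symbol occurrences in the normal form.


size = 9

1. (f (p) (g (m (k) (r (k))) (r (r (r (k))))))  →  (g (m (k) (r (k))) (r (r (r (k)))))
normal form: (g (m (k) (r (k))) (r (r (r (k)))))


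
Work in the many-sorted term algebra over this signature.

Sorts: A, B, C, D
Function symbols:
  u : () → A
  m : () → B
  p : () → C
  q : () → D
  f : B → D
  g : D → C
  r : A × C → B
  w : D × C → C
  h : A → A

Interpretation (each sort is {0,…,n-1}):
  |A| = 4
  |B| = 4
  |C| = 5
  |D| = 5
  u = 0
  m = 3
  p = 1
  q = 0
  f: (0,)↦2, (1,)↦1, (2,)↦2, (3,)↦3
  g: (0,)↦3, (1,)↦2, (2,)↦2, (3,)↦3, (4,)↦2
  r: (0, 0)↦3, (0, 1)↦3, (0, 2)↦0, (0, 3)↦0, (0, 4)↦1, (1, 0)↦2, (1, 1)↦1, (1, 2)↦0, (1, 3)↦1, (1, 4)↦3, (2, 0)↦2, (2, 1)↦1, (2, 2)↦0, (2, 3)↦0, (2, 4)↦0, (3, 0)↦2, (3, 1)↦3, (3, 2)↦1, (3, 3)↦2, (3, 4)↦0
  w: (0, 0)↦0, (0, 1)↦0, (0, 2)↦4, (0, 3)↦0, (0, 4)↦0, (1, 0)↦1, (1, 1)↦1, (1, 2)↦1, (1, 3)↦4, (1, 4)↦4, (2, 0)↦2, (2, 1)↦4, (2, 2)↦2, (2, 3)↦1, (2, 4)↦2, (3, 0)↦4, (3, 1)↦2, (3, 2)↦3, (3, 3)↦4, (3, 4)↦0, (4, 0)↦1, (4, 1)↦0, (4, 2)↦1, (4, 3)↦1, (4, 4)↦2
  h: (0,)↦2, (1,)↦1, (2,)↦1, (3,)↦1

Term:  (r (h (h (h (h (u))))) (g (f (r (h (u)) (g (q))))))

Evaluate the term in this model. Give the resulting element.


  u = 0
  (h (u)) = h(0,) = 2
  (h (h (u))) = h(2,) = 1
  (h (h (h (u)))) = h(1,) = 1
  (h (h (h (h (u))))) = h(1,) = 1
  u = 0
  (h (u)) = h(0,) = 2
  q = 0
  (g (q)) = g(0,) = 3
  (r (h (u)) (g (q))) = r(2, 3) = 0
  (f (r (h (u)) (g (q)))) = f(0,) = 2
  (g (f (r (h (u)) (g (q))))) = g(2,) = 2
  (r (h (h (h (h (u))))) (g (f (r (h (u)) (g (q)))))) = r(1, 2) = 0

value = 0
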